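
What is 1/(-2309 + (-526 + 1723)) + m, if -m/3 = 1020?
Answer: -3402721/1112 ≈ -3060.0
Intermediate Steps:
m = -3060 (m = -3*1020 = -3060)
1/(-2309 + (-526 + 1723)) + m = 1/(-2309 + (-526 + 1723)) - 3060 = 1/(-2309 + 1197) - 3060 = 1/(-1112) - 3060 = -1/1112 - 3060 = -3402721/1112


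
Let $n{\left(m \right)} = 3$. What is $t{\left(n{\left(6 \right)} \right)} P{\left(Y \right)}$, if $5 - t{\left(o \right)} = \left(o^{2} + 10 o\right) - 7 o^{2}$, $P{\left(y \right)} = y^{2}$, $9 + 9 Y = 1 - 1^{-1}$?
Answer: $29$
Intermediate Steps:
$Y = -1$ ($Y = -1 + \frac{1 - 1^{-1}}{9} = -1 + \frac{1 - 1}{9} = -1 + \frac{1}{9} \cdot 0 = -1 + 0 = -1$)
$t{\left(o \right)} = 5 - 10 o + 6 o^{2}$ ($t{\left(o \right)} = 5 - \left(\left(o^{2} + 10 o\right) - 7 o^{2}\right) = 5 - \left(- 6 o^{2} + 10 o\right) = 5 + \left(- 10 o + 6 o^{2}\right) = 5 - 10 o + 6 o^{2}$)
$t{\left(n{\left(6 \right)} \right)} P{\left(Y \right)} = \left(5 - 30 + 6 \cdot 3^{2}\right) \left(-1\right)^{2} = \left(5 - 30 + 6 \cdot 9\right) 1 = \left(5 - 30 + 54\right) 1 = 29 \cdot 1 = 29$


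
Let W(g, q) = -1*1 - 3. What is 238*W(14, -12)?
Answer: -952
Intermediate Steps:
W(g, q) = -4 (W(g, q) = -1 - 3 = -4)
238*W(14, -12) = 238*(-4) = -952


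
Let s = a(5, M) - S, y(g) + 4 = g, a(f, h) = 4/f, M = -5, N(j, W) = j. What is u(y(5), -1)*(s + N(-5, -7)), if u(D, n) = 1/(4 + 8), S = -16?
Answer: 59/60 ≈ 0.98333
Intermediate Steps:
y(g) = -4 + g
u(D, n) = 1/12
s = 84/5 (s = 4/5 - 1*(-16) = 4*(⅕) + 16 = ⅘ + 16 = 84/5 ≈ 16.800)
u(y(5), -1)*(s + N(-5, -7)) = (84/5 - 5)/12 = (1/12)*(59/5) = 59/60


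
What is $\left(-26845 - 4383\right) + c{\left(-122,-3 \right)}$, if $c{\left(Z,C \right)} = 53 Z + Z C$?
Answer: $-37328$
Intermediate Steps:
$c{\left(Z,C \right)} = 53 Z + C Z$
$\left(-26845 - 4383\right) + c{\left(-122,-3 \right)} = \left(-26845 - 4383\right) - 122 \left(53 - 3\right) = -31228 - 6100 = -37328$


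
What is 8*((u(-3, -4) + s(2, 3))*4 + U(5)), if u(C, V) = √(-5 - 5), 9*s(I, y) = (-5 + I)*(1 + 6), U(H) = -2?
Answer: -272/3 + 32*I*√10 ≈ -90.667 + 101.19*I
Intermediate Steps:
s(I, y) = -35/9 + 7*I/9 (s(I, y) = ((-5 + I)*(1 + 6))/9 = ((-5 + I)*7)/9 = (-35 + 7*I)/9 = -35/9 + 7*I/9)
u(C, V) = I*√10 (u(C, V) = √(-10) = I*√10)
8*((u(-3, -4) + s(2, 3))*4 + U(5)) = 8*((I*√10 + (-35/9 + (7/9)*2))*4 - 2) = 8*((I*√10 + (-35/9 + 14/9))*4 - 2) = 8*((I*√10 - 7/3)*4 - 2) = 8*((-7/3 + I*√10)*4 - 2) = 8*((-28/3 + 4*I*√10) - 2) = 8*(-34/3 + 4*I*√10) = -272/3 + 32*I*√10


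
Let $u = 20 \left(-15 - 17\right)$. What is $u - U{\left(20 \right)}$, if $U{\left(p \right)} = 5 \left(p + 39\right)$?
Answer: $-935$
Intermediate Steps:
$U{\left(p \right)} = 195 + 5 p$ ($U{\left(p \right)} = 5 \left(39 + p\right) = 195 + 5 p$)
$u = -640$ ($u = 20 \left(-32\right) = -640$)
$u - U{\left(20 \right)} = -640 - \left(195 + 5 \cdot 20\right) = -640 - \left(195 + 100\right) = -640 - 295 = -935$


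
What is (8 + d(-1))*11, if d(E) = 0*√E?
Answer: 88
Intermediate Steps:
d(E) = 0
(8 + d(-1))*11 = (8 + 0)*11 = 8*11 = 88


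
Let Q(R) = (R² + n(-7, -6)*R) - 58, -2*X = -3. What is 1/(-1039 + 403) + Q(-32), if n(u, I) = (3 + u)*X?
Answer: 736487/636 ≈ 1158.0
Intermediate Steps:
X = 3/2 (X = -½*(-3) = 3/2 ≈ 1.5000)
n(u, I) = 9/2 + 3*u/2 (n(u, I) = (3 + u)*(3/2) = 9/2 + 3*u/2)
Q(R) = -58 + R² - 6*R (Q(R) = (R² + (9/2 + (3/2)*(-7))*R) - 58 = (R² + (9/2 - 21/2)*R) - 58 = (R² - 6*R) - 58 = -58 + R² - 6*R)
1/(-1039 + 403) + Q(-32) = 1/(-1039 + 403) + (-58 + (-32)² - 6*(-32)) = 1/(-636) + (-58 + 1024 + 192) = -1/636 + 1158 = 736487/636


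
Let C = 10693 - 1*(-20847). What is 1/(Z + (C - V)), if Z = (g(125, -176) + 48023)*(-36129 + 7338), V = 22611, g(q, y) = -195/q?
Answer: -25/34564408751 ≈ -7.2329e-10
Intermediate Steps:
Z = -34564631976/25 (Z = (-195/125 + 48023)*(-36129 + 7338) = (-195*1/125 + 48023)*(-28791) = (-39/25 + 48023)*(-28791) = (1200536/25)*(-28791) = -34564631976/25 ≈ -1.3826e+9)
C = 31540 (C = 10693 + 20847 = 31540)
1/(Z + (C - V)) = 1/(-34564631976/25 + (31540 - 1*22611)) = 1/(-34564631976/25 + (31540 - 22611)) = 1/(-34564631976/25 + 8929) = 1/(-34564408751/25) = -25/34564408751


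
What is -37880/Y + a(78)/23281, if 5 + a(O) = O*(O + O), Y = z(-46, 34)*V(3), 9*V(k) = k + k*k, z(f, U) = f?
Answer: 330986354/535463 ≈ 618.13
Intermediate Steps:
V(k) = k/9 + k²/9 (V(k) = (k + k*k)/9 = (k + k²)/9 = k/9 + k²/9)
Y = -184/3 (Y = -46*3*(1 + 3)/9 = -46*3*4/9 = -46*4/3 = -184/3 ≈ -61.333)
a(O) = -5 + 2*O² (a(O) = -5 + O*(O + O) = -5 + O*(2*O) = -5 + 2*O²)
-37880/Y + a(78)/23281 = -37880/(-184/3) + (-5 + 2*78²)/23281 = -37880*(-3/184) + (-5 + 2*6084)*(1/23281) = 14205/23 + (-5 + 12168)*(1/23281) = 14205/23 + 12163*(1/23281) = 14205/23 + 12163/23281 = 330986354/535463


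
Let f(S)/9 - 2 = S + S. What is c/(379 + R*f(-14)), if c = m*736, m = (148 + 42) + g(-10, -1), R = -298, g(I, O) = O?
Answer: 139104/70111 ≈ 1.9841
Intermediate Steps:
f(S) = 18 + 18*S (f(S) = 18 + 9*(S + S) = 18 + 9*(2*S) = 18 + 18*S)
m = 189 (m = (148 + 42) - 1 = 190 - 1 = 189)
c = 139104 (c = 189*736 = 139104)
c/(379 + R*f(-14)) = 139104/(379 - 298*(18 + 18*(-14))) = 139104/(379 - 298*(18 - 252)) = 139104/(379 - 298*(-234)) = 139104/(379 + 69732) = 139104/70111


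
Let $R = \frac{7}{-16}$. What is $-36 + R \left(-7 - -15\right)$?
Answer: $- \frac{79}{2} \approx -39.5$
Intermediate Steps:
$R = - \frac{7}{16}$ ($R = 7 \left(- \frac{1}{16}\right) = - \frac{7}{16} \approx -0.4375$)
$-36 + R \left(-7 - -15\right) = -36 - \frac{7 \left(-7 - -15\right)}{16} = -36 - \frac{7 \left(-7 + 15\right)}{16} = -36 - \frac{7}{2} = - \frac{79}{2}$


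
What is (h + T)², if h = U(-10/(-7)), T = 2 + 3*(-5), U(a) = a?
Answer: 6561/49 ≈ 133.90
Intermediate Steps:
T = -13 (T = 2 - 15 = -13)
h = 10/7 (h = -10/(-7) = -10*(-⅐) = 10/7 ≈ 1.4286)
(h + T)² = (10/7 - 13)² = (-81/7)² = 6561/49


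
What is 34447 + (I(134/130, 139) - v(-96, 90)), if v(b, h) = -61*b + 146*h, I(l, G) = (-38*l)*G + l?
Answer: 650488/65 ≈ 10008.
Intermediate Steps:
I(l, G) = l - 38*G*l (I(l, G) = -38*G*l + l = l - 38*G*l)
34447 + (I(134/130, 139) - v(-96, 90)) = 34447 + ((134/130)*(1 - 38*139) - (-61*(-96) + 146*90)) = 34447 + ((134*(1/130))*(1 - 5282) - (5856 + 13140)) = 34447 + ((67/65)*(-5281) - 1*18996) = 34447 + (-353827/65 - 18996) = 34447 - 1588567/65 = 650488/65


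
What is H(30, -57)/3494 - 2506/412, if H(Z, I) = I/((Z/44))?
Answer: -10988009/1799410 ≈ -6.1065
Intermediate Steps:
H(Z, I) = 44*I/Z (H(Z, I) = I/((Z*(1/44))) = I/((Z/44)) = I*(44/Z) = 44*I/Z)
H(30, -57)/3494 - 2506/412 = (44*(-57)/30)/3494 - 2506/412 = (44*(-57)*(1/30))*(1/3494) - 2506*1/412 = -418/5*1/3494 - 1253/206 = -209/8735 - 1253/206 = -10988009/1799410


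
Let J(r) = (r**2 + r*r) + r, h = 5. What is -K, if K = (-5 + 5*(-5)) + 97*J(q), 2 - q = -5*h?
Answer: -144015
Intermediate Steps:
q = 27 (q = 2 - (-5)*5 = 2 - 1*(-25) = 2 + 25 = 27)
J(r) = r + 2*r**2 (J(r) = (r**2 + r**2) + r = 2*r**2 + r = r + 2*r**2)
K = 144015 (K = (-5 + 5*(-5)) + 97*(27*(1 + 2*27)) = (-5 - 25) + 97*(27*(1 + 54)) = -30 + 97*(27*55) = -30 + 97*1485 = -30 + 144045 = 144015)
-K = -1*144015 = -144015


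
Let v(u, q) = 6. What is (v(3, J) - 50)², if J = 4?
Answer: 1936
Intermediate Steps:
(v(3, J) - 50)² = (6 - 50)² = (-44)² = 1936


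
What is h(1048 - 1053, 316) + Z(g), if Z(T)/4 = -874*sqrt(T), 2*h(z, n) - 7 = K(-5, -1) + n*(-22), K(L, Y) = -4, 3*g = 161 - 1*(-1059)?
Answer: -6949/2 - 6992*sqrt(915)/3 ≈ -73975.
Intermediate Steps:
g = 1220/3 (g = (161 - 1*(-1059))/3 = (161 + 1059)/3 = (1/3)*1220 = 1220/3 ≈ 406.67)
h(z, n) = 3/2 - 11*n (h(z, n) = 7/2 + (-4 + n*(-22))/2 = 7/2 + (-4 - 22*n)/2 = 7/2 + (-2 - 11*n) = 3/2 - 11*n)
Z(T) = -3496*sqrt(T) (Z(T) = 4*(-874*sqrt(T)) = -3496*sqrt(T))
h(1048 - 1053, 316) + Z(g) = (3/2 - 11*316) - 6992*sqrt(915)/3 = (3/2 - 3476) - 6992*sqrt(915)/3 = -6949/2 - 6992*sqrt(915)/3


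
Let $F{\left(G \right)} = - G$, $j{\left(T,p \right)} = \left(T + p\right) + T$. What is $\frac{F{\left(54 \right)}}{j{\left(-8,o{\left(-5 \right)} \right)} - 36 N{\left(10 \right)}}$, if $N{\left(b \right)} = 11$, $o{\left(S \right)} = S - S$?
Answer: $\frac{27}{206} \approx 0.13107$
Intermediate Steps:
$o{\left(S \right)} = 0$
$j{\left(T,p \right)} = p + 2 T$
$\frac{F{\left(54 \right)}}{j{\left(-8,o{\left(-5 \right)} \right)} - 36 N{\left(10 \right)}} = \frac{\left(-1\right) 54}{\left(0 + 2 \left(-8\right)\right) - 396} = - \frac{54}{\left(0 - 16\right) - 396} = - \frac{54}{-16 - 396} = - \frac{54}{-412} = \left(-54\right) \left(- \frac{1}{412}\right) = \frac{27}{206}$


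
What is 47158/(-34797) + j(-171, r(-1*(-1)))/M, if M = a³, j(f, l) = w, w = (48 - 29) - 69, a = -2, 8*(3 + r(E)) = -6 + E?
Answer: 681293/139188 ≈ 4.8948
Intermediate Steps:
r(E) = -15/4 + E/8 (r(E) = -3 + (-6 + E)/8 = -3 + (-¾ + E/8) = -15/4 + E/8)
w = -50 (w = 19 - 69 = -50)
j(f, l) = -50
M = -8 (M = (-2)³ = -8)
47158/(-34797) + j(-171, r(-1*(-1)))/M = 47158/(-34797) - 50/(-8) = 47158*(-1/34797) - 50*(-⅛) = -47158/34797 + 25/4 = 681293/139188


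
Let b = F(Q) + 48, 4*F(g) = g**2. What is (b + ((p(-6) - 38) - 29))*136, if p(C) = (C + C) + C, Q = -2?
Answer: -4896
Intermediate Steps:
F(g) = g**2/4
p(C) = 3*C (p(C) = 2*C + C = 3*C)
b = 49 (b = (1/4)*(-2)**2 + 48 = (1/4)*4 + 48 = 1 + 48 = 49)
(b + ((p(-6) - 38) - 29))*136 = (49 + ((3*(-6) - 38) - 29))*136 = (49 + ((-18 - 38) - 29))*136 = (49 + (-56 - 29))*136 = (49 - 85)*136 = -36*136 = -4896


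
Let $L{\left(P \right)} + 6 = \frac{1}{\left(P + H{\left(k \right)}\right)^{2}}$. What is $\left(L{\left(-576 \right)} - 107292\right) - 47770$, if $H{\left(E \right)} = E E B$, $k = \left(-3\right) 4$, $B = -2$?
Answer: $- \frac{115757641727}{746496} \approx -1.5507 \cdot 10^{5}$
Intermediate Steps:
$k = -12$
$H{\left(E \right)} = - 2 E^{2}$ ($H{\left(E \right)} = E E \left(-2\right) = E^{2} \left(-2\right) = - 2 E^{2}$)
$L{\left(P \right)} = -6 + \frac{1}{\left(-288 + P\right)^{2}}$ ($L{\left(P \right)} = -6 + \frac{1}{\left(P - 2 \left(-12\right)^{2}\right)^{2}} = -6 + \frac{1}{\left(P - 288\right)^{2}} = -6 + \frac{1}{\left(-288 + P\right)^{2}}$)
$\left(L{\left(-576 \right)} - 107292\right) - 47770 = \left(\left(-6 + \frac{1}{\left(-288 - 576\right)^{2}}\right) - 107292\right) - 47770 = \left(\left(-6 + \frac{1}{746496}\right) - 107292\right) - 47770 = \left(- \frac{4478975}{746496} - 107292\right) - 47770 = - \frac{80097527807}{746496} - 47770 = - \frac{115757641727}{746496}$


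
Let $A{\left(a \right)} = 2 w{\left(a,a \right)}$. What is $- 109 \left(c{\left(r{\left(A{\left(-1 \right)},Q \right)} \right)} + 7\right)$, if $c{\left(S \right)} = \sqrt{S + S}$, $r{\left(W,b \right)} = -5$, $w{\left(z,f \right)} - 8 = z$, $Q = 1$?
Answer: $-763 - 109 i \sqrt{10} \approx -763.0 - 344.69 i$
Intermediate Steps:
$w{\left(z,f \right)} = 8 + z$
$A{\left(a \right)} = 16 + 2 a$ ($A{\left(a \right)} = 2 \left(8 + a\right) = 16 + 2 a$)
$c{\left(S \right)} = \sqrt{2} \sqrt{S}$ ($c{\left(S \right)} = \sqrt{2 S} = \sqrt{2} \sqrt{S}$)
$- 109 \left(c{\left(r{\left(A{\left(-1 \right)},Q \right)} \right)} + 7\right) = - 109 \left(\sqrt{2} \sqrt{-5} + 7\right) = - 109 \left(\sqrt{2} i \sqrt{5} + 7\right) = - 109 \left(i \sqrt{10} + 7\right) = - 109 \left(7 + i \sqrt{10}\right) = -763 - 109 i \sqrt{10}$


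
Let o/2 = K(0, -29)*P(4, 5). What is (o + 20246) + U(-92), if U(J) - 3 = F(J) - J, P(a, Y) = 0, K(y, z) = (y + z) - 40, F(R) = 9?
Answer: 20350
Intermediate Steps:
K(y, z) = -40 + y + z
U(J) = 12 - J (U(J) = 3 + (9 - J) = 12 - J)
o = 0 (o = 2*((-40 + 0 - 29)*0) = 2*(-69*0) = 2*0 = 0)
(o + 20246) + U(-92) = (0 + 20246) + (12 - 1*(-92)) = 20246 + (12 + 92) = 20246 + 104 = 20350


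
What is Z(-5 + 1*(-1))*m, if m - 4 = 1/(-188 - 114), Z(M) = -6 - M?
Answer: 0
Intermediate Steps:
m = 1207/302 (m = 4 + 1/(-188 - 114) = 4 + 1/(-302) = 4 - 1/302 = 1207/302 ≈ 3.9967)
Z(-5 + 1*(-1))*m = (-6 - (-5 + 1*(-1)))*(1207/302) = (-6 - (-5 - 1))*(1207/302) = (-6 - 1*(-6))*(1207/302) = (-6 + 6)*(1207/302) = 0*(1207/302) = 0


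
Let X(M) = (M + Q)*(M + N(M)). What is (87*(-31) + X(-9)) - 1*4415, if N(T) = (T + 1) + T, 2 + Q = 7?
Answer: -7008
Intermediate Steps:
Q = 5 (Q = -2 + 7 = 5)
N(T) = 1 + 2*T (N(T) = (1 + T) + T = 1 + 2*T)
X(M) = (1 + 3*M)*(5 + M) (X(M) = (M + 5)*(M + (1 + 2*M)) = (5 + M)*(1 + 3*M) = (1 + 3*M)*(5 + M))
(87*(-31) + X(-9)) - 1*4415 = (87*(-31) + (5 + 3*(-9)² + 16*(-9))) - 1*4415 = (-2697 + (5 + 3*81 - 144)) - 4415 = (-2697 + (5 + 243 - 144)) - 4415 = (-2697 + 104) - 4415 = -2593 - 4415 = -7008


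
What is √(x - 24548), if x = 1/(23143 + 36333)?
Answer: I*√21708990498043/29738 ≈ 156.68*I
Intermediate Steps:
x = 1/59476 ≈ 1.6814e-5
√(x - 24548) = √(1/59476 - 24548) = √(-1460016847/59476) = I*√21708990498043/29738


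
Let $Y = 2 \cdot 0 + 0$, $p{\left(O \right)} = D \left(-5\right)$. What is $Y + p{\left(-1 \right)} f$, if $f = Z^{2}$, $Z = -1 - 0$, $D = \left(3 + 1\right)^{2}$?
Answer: $-80$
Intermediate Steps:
$D = 16$ ($D = 4^{2} = 16$)
$p{\left(O \right)} = -80$ ($p{\left(O \right)} = 16 \left(-5\right) = -80$)
$Z = -1$ ($Z = -1 + 0 = -1$)
$f = 1$ ($f = \left(-1\right)^{2} = 1$)
$Y = 0$ ($Y = 0 + 0 = 0$)
$Y + p{\left(-1 \right)} f = 0 - 80 = -80$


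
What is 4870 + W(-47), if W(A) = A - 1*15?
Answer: 4808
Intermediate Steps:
W(A) = -15 + A (W(A) = A - 15 = -15 + A)
4870 + W(-47) = 4870 + (-15 - 47) = 4870 - 62 = 4808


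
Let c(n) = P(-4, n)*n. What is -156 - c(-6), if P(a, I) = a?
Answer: -180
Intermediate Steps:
c(n) = -4*n
-156 - c(-6) = -156 - (-4)*(-6) = -156 - 1*24 = -156 - 24 = -180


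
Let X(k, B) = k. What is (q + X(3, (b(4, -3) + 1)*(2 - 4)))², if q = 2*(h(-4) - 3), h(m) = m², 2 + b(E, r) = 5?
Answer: 841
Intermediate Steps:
b(E, r) = 3 (b(E, r) = -2 + 5 = 3)
q = 26 (q = 2*((-4)² - 3) = 2*(16 - 3) = 2*13 = 26)
(q + X(3, (b(4, -3) + 1)*(2 - 4)))² = (26 + 3)² = 29² = 841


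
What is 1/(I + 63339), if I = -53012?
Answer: 1/10327 ≈ 9.6834e-5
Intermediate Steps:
1/(I + 63339) = 1/(-53012 + 63339) = 1/10327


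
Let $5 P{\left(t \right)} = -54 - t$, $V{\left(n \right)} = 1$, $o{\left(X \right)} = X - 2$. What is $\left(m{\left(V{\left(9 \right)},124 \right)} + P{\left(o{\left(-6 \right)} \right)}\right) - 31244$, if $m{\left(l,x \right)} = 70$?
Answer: $- \frac{155916}{5} \approx -31183.0$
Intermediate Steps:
$o{\left(X \right)} = -2 + X$
$P{\left(t \right)} = - \frac{54}{5} - \frac{t}{5}$ ($P{\left(t \right)} = \frac{-54 - t}{5} = - \frac{54}{5} - \frac{t}{5}$)
$\left(m{\left(V{\left(9 \right)},124 \right)} + P{\left(o{\left(-6 \right)} \right)}\right) - 31244 = \left(70 - \left(\frac{54}{5} + \frac{-2 - 6}{5}\right)\right) - 31244 = \left(70 - \frac{46}{5}\right) - 31244 = \frac{304}{5} - 31244 = - \frac{155916}{5}$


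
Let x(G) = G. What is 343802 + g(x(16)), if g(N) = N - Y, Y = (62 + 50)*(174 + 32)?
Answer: 320746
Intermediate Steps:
Y = 23072 (Y = 112*206 = 23072)
g(N) = -23072 + N (g(N) = N - 1*23072 = N - 23072 = -23072 + N)
343802 + g(x(16)) = 343802 + (-23072 + 16) = 343802 - 23056 = 320746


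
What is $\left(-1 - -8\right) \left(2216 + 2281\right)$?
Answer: $31479$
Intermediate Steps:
$\left(-1 - -8\right) \left(2216 + 2281\right) = \left(-1 + 8\right) 4497 = 7 \cdot 4497 = 31479$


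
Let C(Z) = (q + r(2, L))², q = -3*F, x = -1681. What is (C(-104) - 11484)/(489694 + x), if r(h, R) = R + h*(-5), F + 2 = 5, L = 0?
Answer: -11123/488013 ≈ -0.022792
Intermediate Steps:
F = 3 (F = -2 + 5 = 3)
q = -9 (q = -3*3 = -9)
r(h, R) = R - 5*h
C(Z) = 361 (C(Z) = (-9 + (0 - 5*2))² = (-9 + (0 - 10))² = (-9 - 10)² = (-19)² = 361)
(C(-104) - 11484)/(489694 + x) = (361 - 11484)/(489694 - 1681) = -11123/488013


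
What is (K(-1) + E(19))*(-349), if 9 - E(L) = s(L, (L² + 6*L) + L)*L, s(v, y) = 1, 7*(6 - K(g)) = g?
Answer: 9423/7 ≈ 1346.1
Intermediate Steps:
K(g) = 6 - g/7
E(L) = 9 - L
(K(-1) + E(19))*(-349) = ((6 - ⅐*(-1)) + (9 - 1*19))*(-349) = ((6 + ⅐) + (9 - 19))*(-349) = (43/7 - 10)*(-349) = -27/7*(-349) = 9423/7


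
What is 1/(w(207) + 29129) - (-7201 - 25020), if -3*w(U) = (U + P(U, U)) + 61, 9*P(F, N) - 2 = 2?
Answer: 25263422834/784067 ≈ 32221.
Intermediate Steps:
P(F, N) = 4/9 (P(F, N) = 2/9 + (1/9)*2 = 2/9 + 2/9 = 4/9)
w(U) = -553/27 - U/3 (w(U) = -((U + 4/9) + 61)/3 = -((4/9 + U) + 61)/3 = -(553/9 + U)/3 = -553/27 - U/3)
1/(w(207) + 29129) - (-7201 - 25020) = 1/((-553/27 - 1/3*207) + 29129) - (-7201 - 25020) = 1/((-553/27 - 69) + 29129) - 1*(-32221) = 1/(-2416/27 + 29129) + 32221 = 1/(784067/27) + 32221 = 27/784067 + 32221 = 25263422834/784067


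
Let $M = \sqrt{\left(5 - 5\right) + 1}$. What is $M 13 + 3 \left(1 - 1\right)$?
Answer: $13$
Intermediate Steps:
$M = 1$ ($M = \sqrt{\left(5 - 5\right) + 1} = \sqrt{0 + 1} = \sqrt{1} = 1$)
$M 13 + 3 \left(1 - 1\right) = 1 \cdot 13 + 3 \left(1 - 1\right) = 13 + 3 \cdot 0 = 13 + 0 = 13$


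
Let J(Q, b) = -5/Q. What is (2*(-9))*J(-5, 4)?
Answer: -18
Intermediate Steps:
(2*(-9))*J(-5, 4) = (2*(-9))*(-5/(-5)) = -(-90)*(-1)/5 = -18*1 = -18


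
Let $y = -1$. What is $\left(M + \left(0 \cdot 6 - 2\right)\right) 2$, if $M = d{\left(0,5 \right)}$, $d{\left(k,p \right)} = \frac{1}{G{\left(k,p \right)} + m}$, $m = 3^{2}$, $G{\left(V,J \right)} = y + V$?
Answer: $- \frac{15}{4} \approx -3.75$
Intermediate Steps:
$G{\left(V,J \right)} = -1 + V$
$m = 9$
$d{\left(k,p \right)} = \frac{1}{8 + k}$ ($d{\left(k,p \right)} = \frac{1}{\left(-1 + k\right) + 9} = \frac{1}{8 + k}$)
$M = \frac{1}{8}$ ($M = \frac{1}{8 + 0} = \frac{1}{8} \approx 0.125$)
$\left(M + \left(0 \cdot 6 - 2\right)\right) 2 = \left(\frac{1}{8} + \left(0 \cdot 6 - 2\right)\right) 2 = \left(\frac{1}{8} + \left(0 - 2\right)\right) 2 = \left(\frac{1}{8} - 2\right) 2 = \left(- \frac{15}{8}\right) 2 = - \frac{15}{4}$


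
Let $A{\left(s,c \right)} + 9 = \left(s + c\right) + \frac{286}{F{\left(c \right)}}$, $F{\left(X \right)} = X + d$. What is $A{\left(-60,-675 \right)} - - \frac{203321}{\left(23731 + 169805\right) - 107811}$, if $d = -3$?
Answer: $- \frac{7188183152}{9686925} \approx -742.05$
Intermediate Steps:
$F{\left(X \right)} = -3 + X$ ($F{\left(X \right)} = X - 3 = -3 + X$)
$A{\left(s,c \right)} = -9 + c + s + \frac{286}{-3 + c}$ ($A{\left(s,c \right)} = -9 + \left(\left(s + c\right) + \frac{286}{-3 + c}\right) = -9 + \left(\left(c + s\right) + \frac{286}{-3 + c}\right) = -9 + \left(c + s + \frac{286}{-3 + c}\right) = -9 + c + s + \frac{286}{-3 + c}$)
$A{\left(-60,-675 \right)} - - \frac{203321}{\left(23731 + 169805\right) - 107811} = \frac{286 + \left(-3 - 675\right) \left(-9 - 675 - 60\right)}{-3 - 675} - - \frac{203321}{\left(23731 + 169805\right) - 107811} = \frac{286 - -504432}{-678} - - \frac{203321}{193536 - 107811} = - \frac{286 + 504432}{678} - - \frac{203321}{85725} = \left(- \frac{1}{678}\right) 504718 - \left(-203321\right) \frac{1}{85725} = - \frac{252359}{339} - - \frac{203321}{85725} = - \frac{252359}{339} + \frac{203321}{85725} = - \frac{7188183152}{9686925}$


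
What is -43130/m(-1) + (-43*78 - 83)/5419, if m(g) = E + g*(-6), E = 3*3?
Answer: -46754605/16257 ≈ -2876.0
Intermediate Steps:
E = 9
m(g) = 9 - 6*g (m(g) = 9 + g*(-6) = 9 - 6*g)
-43130/m(-1) + (-43*78 - 83)/5419 = -43130/(9 - 6*(-1)) + (-43*78 - 83)/5419 = -43130/(9 + 6) + (-3354 - 83)*(1/5419) = -43130/15 - 3437*1/5419 = -43130*1/15 - 3437/5419 = -8626/3 - 3437/5419 = -46754605/16257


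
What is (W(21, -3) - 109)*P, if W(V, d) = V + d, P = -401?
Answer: 36491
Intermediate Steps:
(W(21, -3) - 109)*P = ((21 - 3) - 109)*(-401) = (18 - 109)*(-401) = -91*(-401) = 36491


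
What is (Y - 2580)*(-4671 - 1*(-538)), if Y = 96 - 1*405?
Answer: 11940237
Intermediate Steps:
Y = -309 (Y = 96 - 405 = -309)
(Y - 2580)*(-4671 - 1*(-538)) = (-309 - 2580)*(-4671 - 1*(-538)) = -2889*(-4671 + 538) = -2889*(-4133) = 11940237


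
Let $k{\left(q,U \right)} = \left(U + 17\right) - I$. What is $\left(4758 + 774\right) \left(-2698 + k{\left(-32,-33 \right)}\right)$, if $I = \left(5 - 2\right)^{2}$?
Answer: $-15063636$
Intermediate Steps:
$I = 9$ ($I = 3^{2} = 9$)
$k{\left(q,U \right)} = 8 + U$ ($k{\left(q,U \right)} = \left(U + 17\right) - 9 = \left(17 + U\right) - 9 = 8 + U$)
$\left(4758 + 774\right) \left(-2698 + k{\left(-32,-33 \right)}\right) = \left(4758 + 774\right) \left(-2698 + \left(8 - 33\right)\right) = 5532 \left(-2698 - 25\right) = 5532 \left(-2723\right) = -15063636$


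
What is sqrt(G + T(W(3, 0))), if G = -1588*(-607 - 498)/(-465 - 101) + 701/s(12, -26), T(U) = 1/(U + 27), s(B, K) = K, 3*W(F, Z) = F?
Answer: I*sqrt(8295977756339)/51506 ≈ 55.921*I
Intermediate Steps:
W(F, Z) = F/3
T(U) = 1/(27 + U)
G = -23010003/7358 (G = -1588*(-607 - 498)/(-465 - 101) + 701/(-26) = -1588/((-566/(-1105))) + 701*(-1/26) = -1588/((-566*(-1/1105))) - 701/26 = -1588/566/1105 - 701/26 = -1588*1105/566 - 701/26 = -877370/283 - 701/26 = -23010003/7358 ≈ -3127.2)
sqrt(G + T(W(3, 0))) = sqrt(-23010003/7358 + 1/(27 + (1/3)*3)) = sqrt(-23010003/7358 + 1/(27 + 1)) = sqrt(-23010003/7358 + 1/28) = sqrt(-322136363/103012) = I*sqrt(8295977756339)/51506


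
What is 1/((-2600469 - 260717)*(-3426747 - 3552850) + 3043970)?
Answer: 1/19969928266012 ≈ 5.0075e-14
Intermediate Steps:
1/((-2600469 - 260717)*(-3426747 - 3552850) + 3043970) = 1/(-2861186*(-6979597) + 3043970) = 1/(19969925222042 + 3043970) = 1/19969928266012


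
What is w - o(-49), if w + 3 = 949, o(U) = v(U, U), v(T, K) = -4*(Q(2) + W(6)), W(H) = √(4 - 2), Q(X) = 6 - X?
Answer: 962 + 4*√2 ≈ 967.66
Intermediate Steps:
W(H) = √2
v(T, K) = -16 - 4*√2 (v(T, K) = -4*((6 - 1*2) + √2) = -4*((6 - 2) + √2) = -4*(4 + √2) = -16 - 4*√2)
o(U) = -16 - 4*√2
w = 946 (w = -3 + 949 = 946)
w - o(-49) = 946 - (-16 - 4*√2) = 946 + (16 + 4*√2) = 962 + 4*√2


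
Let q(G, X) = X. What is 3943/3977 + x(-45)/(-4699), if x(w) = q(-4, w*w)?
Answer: 10474732/18687923 ≈ 0.56051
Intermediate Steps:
x(w) = w**2 (x(w) = w*w = w**2)
3943/3977 + x(-45)/(-4699) = 3943/3977 + (-45)**2/(-4699) = 3943*(1/3977) + 2025*(-1/4699) = 3943/3977 - 2025/4699 = 10474732/18687923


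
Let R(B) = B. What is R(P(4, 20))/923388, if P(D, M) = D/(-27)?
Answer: -1/6232869 ≈ -1.6044e-7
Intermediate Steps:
P(D, M) = -D/27 (P(D, M) = D*(-1/27) = -D/27)
R(P(4, 20))/923388 = -1/27*4/923388 = -4/27*1/923388 = -1/6232869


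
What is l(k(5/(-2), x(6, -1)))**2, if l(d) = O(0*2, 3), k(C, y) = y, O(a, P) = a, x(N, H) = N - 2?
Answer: 0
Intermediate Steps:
x(N, H) = -2 + N
l(d) = 0 (l(d) = 0*2 = 0)
l(k(5/(-2), x(6, -1)))**2 = 0**2 = 0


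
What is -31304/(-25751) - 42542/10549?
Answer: -69570286/24695209 ≈ -2.8172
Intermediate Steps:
-31304/(-25751) - 42542/10549 = -31304*(-1/25751) - 42542*1/10549 = 31304/25751 - 42542/10549 = -69570286/24695209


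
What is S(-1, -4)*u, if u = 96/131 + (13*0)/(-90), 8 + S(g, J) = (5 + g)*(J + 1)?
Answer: -1920/131 ≈ -14.656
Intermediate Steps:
S(g, J) = -8 + (1 + J)*(5 + g) (S(g, J) = -8 + (5 + g)*(J + 1) = -8 + (5 + g)*(1 + J) = -8 + (1 + J)*(5 + g))
u = 96/131 (u = 96*(1/131) + 0*(-1/90) = 96/131 + 0 = 96/131 ≈ 0.73282)
S(-1, -4)*u = (-3 - 1 + 5*(-4) - 4*(-1))*(96/131) = (-3 - 1 - 20 + 4)*(96/131) = -20*96/131 = -1920/131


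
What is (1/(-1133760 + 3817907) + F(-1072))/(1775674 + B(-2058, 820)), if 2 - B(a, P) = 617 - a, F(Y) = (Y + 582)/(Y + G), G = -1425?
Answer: 1315234527/11883211301922059 ≈ 1.1068e-7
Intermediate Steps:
F(Y) = (582 + Y)/(-1425 + Y) (F(Y) = (Y + 582)/(Y - 1425) = (582 + Y)/(-1425 + Y))
B(a, P) = -615 + a (B(a, P) = 2 - (617 - a) = 2 + (-617 + a) = -615 + a)
(1/(-1133760 + 3817907) + F(-1072))/(1775674 + B(-2058, 820)) = (1/(-1133760 + 3817907) + (582 - 1072)/(-1425 - 1072))/(1775674 + (-615 - 2058)) = (1/2684147 - 490/(-2497))/(1775674 - 2673) = (1/2684147 - 1/2497*(-490))/1773001 = (1/2684147 + 490/2497)*(1/1773001) = (1315234527/6702315059)*(1/1773001) = 1315234527/11883211301922059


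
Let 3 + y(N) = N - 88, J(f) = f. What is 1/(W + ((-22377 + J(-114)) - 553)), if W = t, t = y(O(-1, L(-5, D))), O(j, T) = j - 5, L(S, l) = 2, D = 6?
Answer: -1/23141 ≈ -4.3213e-5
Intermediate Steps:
O(j, T) = -5 + j
y(N) = -91 + N (y(N) = -3 + (N - 88) = -3 + (-88 + N) = -91 + N)
t = -97 (t = -91 + (-5 - 1) = -91 - 6 = -97)
W = -97
1/(W + ((-22377 + J(-114)) - 553)) = 1/(-97 + ((-22377 - 114) - 553)) = 1/(-97 + (-22491 - 553)) = 1/(-97 - 23044) = 1/(-23141) = -1/23141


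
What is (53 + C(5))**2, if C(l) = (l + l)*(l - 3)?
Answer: 5329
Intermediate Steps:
C(l) = 2*l*(-3 + l) (C(l) = (2*l)*(-3 + l) = 2*l*(-3 + l))
(53 + C(5))**2 = (53 + 2*5*(-3 + 5))**2 = (53 + 2*5*2)**2 = (53 + 20)**2 = 73**2 = 5329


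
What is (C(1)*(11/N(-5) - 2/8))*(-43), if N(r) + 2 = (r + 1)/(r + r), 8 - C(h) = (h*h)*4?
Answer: 2451/2 ≈ 1225.5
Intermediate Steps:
C(h) = 8 - 4*h² (C(h) = 8 - h*h*4 = 8 - h²*4 = 8 - 4*h²)
N(r) = -2 + (1 + r)/(2*r) (N(r) = -2 + (r + 1)/(r + r) = -2 + (1 + r)/((2*r)) = -2 + (1 + r)*(1/(2*r)) = -2 + (1 + r)/(2*r))
(C(1)*(11/N(-5) - 2/8))*(-43) = ((8 - 4*1²)*(11/(((½)*(1 - 3*(-5))/(-5))) - 2/8))*(-43) = ((8 - 4*1)*(11/(((½)*(-⅕)*(1 + 15))) - 2*⅛))*(-43) = ((8 - 4)*(11/(((½)*(-⅕)*16)) - ¼))*(-43) = (4*(11/(-8/5) - ¼))*(-43) = (4*(11*(-5/8) - ¼))*(-43) = (4*(-55/8 - ¼))*(-43) = (4*(-57/8))*(-43) = -57/2*(-43) = 2451/2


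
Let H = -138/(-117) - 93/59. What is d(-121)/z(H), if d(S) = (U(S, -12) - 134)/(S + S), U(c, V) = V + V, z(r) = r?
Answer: -181779/110473 ≈ -1.6455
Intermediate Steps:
H = -913/2301 (H = -138*(-1/117) - 93*1/59 = 46/39 - 93/59 = -913/2301 ≈ -0.39678)
U(c, V) = 2*V
d(S) = -79/S (d(S) = (2*(-12) - 134)/(S + S) = (-24 - 134)/((2*S)) = -79/S)
d(-121)/z(H) = (-79/(-121))/(-913/2301) = -79*(-1/121)*(-2301/913) = (79/121)*(-2301/913) = -181779/110473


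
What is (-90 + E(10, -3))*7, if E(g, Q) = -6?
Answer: -672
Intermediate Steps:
(-90 + E(10, -3))*7 = (-90 - 6)*7 = -96*7 = -672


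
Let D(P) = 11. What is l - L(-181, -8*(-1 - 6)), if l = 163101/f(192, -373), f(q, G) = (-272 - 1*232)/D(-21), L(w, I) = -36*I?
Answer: -259349/168 ≈ -1543.7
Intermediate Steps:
f(q, G) = -504/11 (f(q, G) = (-272 - 1*232)/11 = (-272 - 232)*(1/11) = -504*1/11 = -504/11)
l = -598037/168 (l = 163101/(-504/11) = 163101*(-11/504) = -598037/168 ≈ -3559.7)
l - L(-181, -8*(-1 - 6)) = -598037/168 - (-36)*(-8*(-1 - 6)) = -598037/168 - (-36)*(-8*(-7)) = -598037/168 - (-36)*56 = -598037/168 - 1*(-2016) = -598037/168 + 2016 = -259349/168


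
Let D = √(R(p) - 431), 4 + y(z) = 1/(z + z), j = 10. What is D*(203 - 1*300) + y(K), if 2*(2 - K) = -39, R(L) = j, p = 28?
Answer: -171/43 - 97*I*√421 ≈ -3.9767 - 1990.3*I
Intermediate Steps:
R(L) = 10
K = 43/2 (K = 2 - ½*(-39) = 2 + 39/2 = 43/2 ≈ 21.500)
y(z) = -4 + 1/(2*z) (y(z) = -4 + 1/(z + z) = -4 + 1/(2*z))
D = I*√421 (D = √(10 - 431) = √(-421) = I*√421 ≈ 20.518*I)
D*(203 - 1*300) + y(K) = (I*√421)*(203 - 1*300) + (-4 + 1/(2*(43/2))) = (I*√421)*(203 - 300) + (-4 + (½)*(2/43)) = (I*√421)*(-97) + (-4 + 1/43) = -97*I*√421 - 171/43 = -171/43 - 97*I*√421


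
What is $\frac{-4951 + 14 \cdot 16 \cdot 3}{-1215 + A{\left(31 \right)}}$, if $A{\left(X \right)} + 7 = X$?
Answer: $\frac{4279}{1191} \approx 3.5928$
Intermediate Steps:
$A{\left(X \right)} = -7 + X$
$\frac{-4951 + 14 \cdot 16 \cdot 3}{-1215 + A{\left(31 \right)}} = \frac{-4951 + 14 \cdot 16 \cdot 3}{-1215 + \left(-7 + 31\right)} = \frac{-4951 + 224 \cdot 3}{-1215 + 24} = \frac{-4951 + 672}{-1191} = \left(-4279\right) \left(- \frac{1}{1191}\right) = \frac{4279}{1191}$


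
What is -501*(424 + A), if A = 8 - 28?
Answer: -202404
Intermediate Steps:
A = -20
-501*(424 + A) = -501*(424 - 20) = -501*404 = -202404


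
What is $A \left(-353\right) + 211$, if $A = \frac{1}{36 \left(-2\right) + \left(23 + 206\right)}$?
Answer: $\frac{32774}{157} \approx 208.75$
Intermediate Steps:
$A = \frac{1}{157}$ ($A = \frac{1}{-72 + 229} = \frac{1}{157} \approx 0.0063694$)
$A \left(-353\right) + 211 = \frac{1}{157} \left(-353\right) + 211 = - \frac{353}{157} + 211 = \frac{32774}{157}$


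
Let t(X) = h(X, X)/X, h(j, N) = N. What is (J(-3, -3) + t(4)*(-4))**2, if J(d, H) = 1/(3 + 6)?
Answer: 1225/81 ≈ 15.123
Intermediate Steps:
J(d, H) = 1/9
t(X) = 1 (t(X) = X/X = 1)
(J(-3, -3) + t(4)*(-4))**2 = (1/9 + 1*(-4))**2 = (1/9 - 4)**2 = (-35/9)**2 = 1225/81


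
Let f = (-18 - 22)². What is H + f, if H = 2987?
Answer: 4587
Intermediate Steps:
f = 1600 (f = (-40)² = 1600)
H + f = 2987 + 1600 = 4587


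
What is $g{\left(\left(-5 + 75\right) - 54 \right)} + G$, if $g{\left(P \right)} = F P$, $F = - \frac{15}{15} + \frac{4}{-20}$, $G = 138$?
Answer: $\frac{594}{5} \approx 118.8$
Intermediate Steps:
$F = - \frac{6}{5}$ ($F = \left(-15\right) \frac{1}{15} + 4 \left(- \frac{1}{20}\right) = -1 - \frac{1}{5} = - \frac{6}{5} \approx -1.2$)
$g{\left(P \right)} = - \frac{6 P}{5}$
$g{\left(\left(-5 + 75\right) - 54 \right)} + G = - \frac{6 \left(\left(-5 + 75\right) - 54\right)}{5} + 138 = - \frac{6 \left(70 - 54\right)}{5} + 138 = \left(- \frac{6}{5}\right) 16 + 138 = - \frac{96}{5} + 138 = \frac{594}{5}$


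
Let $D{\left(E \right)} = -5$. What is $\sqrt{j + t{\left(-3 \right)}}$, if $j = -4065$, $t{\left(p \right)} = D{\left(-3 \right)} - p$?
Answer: $7 i \sqrt{83} \approx 63.773 i$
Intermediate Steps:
$t{\left(p \right)} = -5 - p$
$\sqrt{j + t{\left(-3 \right)}} = \sqrt{-4065 - 2} = \sqrt{-4067} = 7 i \sqrt{83}$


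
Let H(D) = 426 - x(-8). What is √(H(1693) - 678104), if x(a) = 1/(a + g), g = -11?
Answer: I*√244641739/19 ≈ 823.21*I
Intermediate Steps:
x(a) = 1/(-11 + a) (x(a) = 1/(a - 11) = 1/(-11 + a))
H(D) = 8095/19 (H(D) = 426 - 1/(-11 - 8) = 426 - 1/(-19) = 426 - 1*(-1/19) = 426 + 1/19 = 8095/19)
√(H(1693) - 678104) = √(8095/19 - 678104) = √(-12875881/19) = I*√244641739/19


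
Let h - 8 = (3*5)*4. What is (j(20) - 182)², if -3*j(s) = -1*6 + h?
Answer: 369664/9 ≈ 41074.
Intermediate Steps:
h = 68 (h = 8 + (3*5)*4 = 8 + 15*4 = 8 + 60 = 68)
j(s) = -62/3 (j(s) = -(-1*6 + 68)/3 = -(-6 + 68)/3 = -⅓*62 = -62/3)
(j(20) - 182)² = (-62/3 - 182)² = (-608/3)² = 369664/9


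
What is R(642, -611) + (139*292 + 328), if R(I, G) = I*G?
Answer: -351346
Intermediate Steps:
R(I, G) = G*I
R(642, -611) + (139*292 + 328) = -611*642 + (139*292 + 328) = -392262 + (40588 + 328) = -392262 + 40916 = -351346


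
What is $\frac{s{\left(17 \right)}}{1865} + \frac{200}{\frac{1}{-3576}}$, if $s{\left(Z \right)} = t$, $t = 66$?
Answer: $- \frac{1333847934}{1865} \approx -7.152 \cdot 10^{5}$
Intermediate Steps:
$s{\left(Z \right)} = 66$
$\frac{s{\left(17 \right)}}{1865} + \frac{200}{\frac{1}{-3576}} = \frac{66}{1865} + \frac{200}{\frac{1}{-3576}} = 66 \cdot \frac{1}{1865} + \frac{200}{- \frac{1}{3576}} = \frac{66}{1865} + 200 \left(-3576\right) = \frac{66}{1865} - 715200 = - \frac{1333847934}{1865}$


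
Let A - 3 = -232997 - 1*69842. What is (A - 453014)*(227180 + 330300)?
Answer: -421371258000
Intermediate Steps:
A = -302836 (A = 3 + (-232997 - 1*69842) = 3 + (-232997 - 69842) = 3 - 302839 = -302836)
(A - 453014)*(227180 + 330300) = (-302836 - 453014)*(227180 + 330300) = -755850*557480 = -421371258000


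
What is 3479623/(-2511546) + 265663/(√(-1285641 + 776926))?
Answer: -3479623/2511546 - 265663*I*√508715/508715 ≈ -1.3855 - 372.47*I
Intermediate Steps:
3479623/(-2511546) + 265663/(√(-1285641 + 776926)) = 3479623*(-1/2511546) + 265663/(√(-508715)) = -3479623/2511546 + 265663/((I*√508715)) = -3479623/2511546 + 265663*(-I*√508715/508715) = -3479623/2511546 - 265663*I*√508715/508715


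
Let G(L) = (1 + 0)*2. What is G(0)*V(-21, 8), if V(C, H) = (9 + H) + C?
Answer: -8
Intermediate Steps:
V(C, H) = 9 + C + H
G(L) = 2 (G(L) = 1*2 = 2)
G(0)*V(-21, 8) = 2*(9 - 21 + 8) = 2*(-4) = -8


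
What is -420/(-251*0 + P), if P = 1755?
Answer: -28/117 ≈ -0.23932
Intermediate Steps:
-420/(-251*0 + P) = -420/(-251*0 + 1755) = -420/(0 + 1755) = -420/1755 = -420*1/1755 = -28/117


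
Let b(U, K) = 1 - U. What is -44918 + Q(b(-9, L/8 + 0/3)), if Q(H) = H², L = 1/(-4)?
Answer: -44818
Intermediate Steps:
L = -¼ (L = 1*(-¼) = -¼ ≈ -0.25000)
-44918 + Q(b(-9, L/8 + 0/3)) = -44918 + (1 - 1*(-9))² = -44918 + (1 + 9)² = -44918 + 10² = -44918 + 100 = -44818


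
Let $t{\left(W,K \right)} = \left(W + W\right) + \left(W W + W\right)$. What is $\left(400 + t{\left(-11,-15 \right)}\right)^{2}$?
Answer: $238144$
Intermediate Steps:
$t{\left(W,K \right)} = W^{2} + 3 W$ ($t{\left(W,K \right)} = 2 W + \left(W^{2} + W\right) = 2 W + \left(W + W^{2}\right) = W^{2} + 3 W$)
$\left(400 + t{\left(-11,-15 \right)}\right)^{2} = \left(400 - 11 \left(3 - 11\right)\right)^{2} = \left(400 - -88\right)^{2} = \left(400 + 88\right)^{2} = 488^{2} = 238144$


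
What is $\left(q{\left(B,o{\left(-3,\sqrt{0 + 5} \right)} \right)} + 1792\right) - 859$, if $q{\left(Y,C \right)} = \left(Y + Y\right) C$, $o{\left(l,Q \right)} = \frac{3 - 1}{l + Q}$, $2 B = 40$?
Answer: $873 - 20 \sqrt{5} \approx 828.28$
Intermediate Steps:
$B = 20$ ($B = \frac{1}{2} \cdot 40 = 20$)
$o{\left(l,Q \right)} = \frac{2}{Q + l}$
$q{\left(Y,C \right)} = 2 C Y$ ($q{\left(Y,C \right)} = 2 Y C = 2 C Y$)
$\left(q{\left(B,o{\left(-3,\sqrt{0 + 5} \right)} \right)} + 1792\right) - 859 = \left(2 \frac{2}{\sqrt{0 + 5} - 3} \cdot 20 + 1792\right) - 859 = \left(2 \frac{2}{\sqrt{5} - 3} \cdot 20 + 1792\right) - 859 = \left(2 \frac{2}{-3 + \sqrt{5}} \cdot 20 + 1792\right) - 859 = \left(\frac{80}{-3 + \sqrt{5}} + 1792\right) - 859 = \left(1792 + \frac{80}{-3 + \sqrt{5}}\right) - 859 = 933 + \frac{80}{-3 + \sqrt{5}}$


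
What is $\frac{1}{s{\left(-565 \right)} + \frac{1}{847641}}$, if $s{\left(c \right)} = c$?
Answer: $- \frac{847641}{478917164} \approx -0.0017699$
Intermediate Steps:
$\frac{1}{s{\left(-565 \right)} + \frac{1}{847641}} = \frac{1}{-565 + \frac{1}{847641}} = \frac{1}{- \frac{478917164}{847641}} = - \frac{847641}{478917164}$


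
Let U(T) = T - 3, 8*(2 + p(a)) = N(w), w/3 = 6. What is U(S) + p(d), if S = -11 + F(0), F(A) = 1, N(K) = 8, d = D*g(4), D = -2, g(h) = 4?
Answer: -14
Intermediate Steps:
w = 18 (w = 3*6 = 18)
d = -8 (d = -2*4 = -8)
p(a) = -1 (p(a) = -2 + (⅛)*8 = -2 + 1 = -1)
S = -10 (S = -11 + 1 = -10)
U(T) = -3 + T
U(S) + p(d) = (-3 - 10) - 1 = -13 - 1 = -14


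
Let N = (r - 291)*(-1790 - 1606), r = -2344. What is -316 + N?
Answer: 8948144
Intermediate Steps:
N = 8948460 (N = (-2344 - 291)*(-1790 - 1606) = -2635*(-3396) = 8948460)
-316 + N = -316 + 8948460 = 8948144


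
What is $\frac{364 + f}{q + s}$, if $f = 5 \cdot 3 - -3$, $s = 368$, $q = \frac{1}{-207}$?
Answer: $\frac{79074}{76175} \approx 1.0381$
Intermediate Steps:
$q = - \frac{1}{207} \approx -0.0048309$
$f = 18$ ($f = 15 + 3 = 18$)
$\frac{364 + f}{q + s} = \frac{364 + 18}{- \frac{1}{207} + 368} = \frac{382}{\frac{76175}{207}} = 382 \cdot \frac{207}{76175} = \frac{79074}{76175}$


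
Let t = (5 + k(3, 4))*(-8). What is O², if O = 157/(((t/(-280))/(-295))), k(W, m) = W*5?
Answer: 105108882025/16 ≈ 6.5693e+9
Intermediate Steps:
k(W, m) = 5*W
t = -160 (t = (5 + 5*3)*(-8) = (5 + 15)*(-8) = 20*(-8) = -160)
O = -324205/4 (O = 157/((-160/(-280)/(-295))) = 157/((-160*(-1/280)*(-1/295))) = 157/(((4/7)*(-1/295))) = 157/(-4/2065) = 157*(-2065/4) = -324205/4 ≈ -81051.)
O² = (-324205/4)² = 105108882025/16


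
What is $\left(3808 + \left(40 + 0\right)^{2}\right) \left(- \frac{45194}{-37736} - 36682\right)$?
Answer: $- \frac{935710248408}{4717} \approx -1.9837 \cdot 10^{8}$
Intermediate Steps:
$\left(3808 + \left(40 + 0\right)^{2}\right) \left(- \frac{45194}{-37736} - 36682\right) = \left(3808 + 40^{2}\right) \left(\left(-45194\right) \left(- \frac{1}{37736}\right) - 36682\right) = \left(3808 + 1600\right) \left(\frac{22597}{18868} - 36682\right) = 5408 \left(- \frac{692093379}{18868}\right) = - \frac{935710248408}{4717}$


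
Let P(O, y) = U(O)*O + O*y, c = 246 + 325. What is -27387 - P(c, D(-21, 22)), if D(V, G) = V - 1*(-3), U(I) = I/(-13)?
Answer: 103624/13 ≈ 7971.1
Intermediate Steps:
U(I) = -I/13 (U(I) = I*(-1/13) = -I/13)
c = 571
D(V, G) = 3 + V (D(V, G) = V + 3 = 3 + V)
P(O, y) = -O²/13 + O*y (P(O, y) = (-O/13)*O + O*y = -O²/13 + O*y)
-27387 - P(c, D(-21, 22)) = -27387 - 571*(-1*571 + 13*(3 - 21))/13 = -27387 - 571*(-571 + 13*(-18))/13 = -27387 - 571*(-571 - 234)/13 = -27387 - 571*(-805)/13 = -27387 - 1*(-459655/13) = -27387 + 459655/13 = 103624/13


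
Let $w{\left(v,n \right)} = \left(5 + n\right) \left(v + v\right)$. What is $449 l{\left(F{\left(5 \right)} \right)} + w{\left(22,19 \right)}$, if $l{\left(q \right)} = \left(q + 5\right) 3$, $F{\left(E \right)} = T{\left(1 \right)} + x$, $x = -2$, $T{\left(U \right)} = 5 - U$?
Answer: $10485$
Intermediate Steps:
$F{\left(E \right)} = 2$ ($F{\left(E \right)} = \left(5 - 1\right) - 2 = 4 - 2 = 2$)
$w{\left(v,n \right)} = 2 v \left(5 + n\right)$ ($w{\left(v,n \right)} = \left(5 + n\right) 2 v = 2 v \left(5 + n\right)$)
$l{\left(q \right)} = 15 + 3 q$ ($l{\left(q \right)} = \left(5 + q\right) 3 = 15 + 3 q$)
$449 l{\left(F{\left(5 \right)} \right)} + w{\left(22,19 \right)} = 449 \left(15 + 3 \cdot 2\right) + 2 \cdot 22 \left(5 + 19\right) = 449 \left(15 + 6\right) + 2 \cdot 22 \cdot 24 = 449 \cdot 21 + 1056 = 9429 + 1056 = 10485$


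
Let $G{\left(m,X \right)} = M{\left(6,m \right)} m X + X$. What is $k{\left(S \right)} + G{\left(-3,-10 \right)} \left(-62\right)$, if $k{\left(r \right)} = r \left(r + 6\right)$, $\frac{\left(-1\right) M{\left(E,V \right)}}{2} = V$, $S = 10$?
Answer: $-10380$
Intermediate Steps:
$M{\left(E,V \right)} = - 2 V$
$G{\left(m,X \right)} = X - 2 X m^{2}$ ($G{\left(m,X \right)} = - 2 m m X + X = - 2 m^{2} X + X = - 2 X m^{2} + X = X - 2 X m^{2}$)
$k{\left(r \right)} = r \left(6 + r\right)$
$k{\left(S \right)} + G{\left(-3,-10 \right)} \left(-62\right) = 10 \left(6 + 10\right) + - 10 \left(1 - 2 \left(-3\right)^{2}\right) \left(-62\right) = 10 \cdot 16 + - 10 \left(1 - 18\right) \left(-62\right) = 160 + - 10 \left(1 - 18\right) \left(-62\right) = 160 + \left(-10\right) \left(-17\right) \left(-62\right) = 160 + 170 \left(-62\right) = 160 - 10540 = -10380$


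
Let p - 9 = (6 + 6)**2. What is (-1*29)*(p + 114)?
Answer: -7743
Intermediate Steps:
p = 153 (p = 9 + (6 + 6)**2 = 9 + 12**2 = 9 + 144 = 153)
(-1*29)*(p + 114) = (-1*29)*(153 + 114) = -29*267 = -7743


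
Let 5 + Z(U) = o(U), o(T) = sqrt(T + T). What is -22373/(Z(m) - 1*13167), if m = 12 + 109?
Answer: 147348578/86750671 + 246103*sqrt(2)/173501342 ≈ 1.7005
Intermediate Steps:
m = 121
o(T) = sqrt(2)*sqrt(T) (o(T) = sqrt(2*T) = sqrt(2)*sqrt(T))
Z(U) = -5 + sqrt(2)*sqrt(U)
-22373/(Z(m) - 1*13167) = -22373/((-5 + sqrt(2)*sqrt(121)) - 1*13167) = -22373/((-5 + sqrt(2)*11) - 13167) = -22373/((-5 + 11*sqrt(2)) - 13167) = -22373/(-13172 + 11*sqrt(2))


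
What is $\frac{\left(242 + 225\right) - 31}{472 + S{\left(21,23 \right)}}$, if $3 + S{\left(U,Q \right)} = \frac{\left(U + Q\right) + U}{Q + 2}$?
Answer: $\frac{1090}{1179} \approx 0.92451$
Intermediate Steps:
$S{\left(U,Q \right)} = -3 + \frac{Q + 2 U}{2 + Q}$ ($S{\left(U,Q \right)} = -3 + \frac{\left(U + Q\right) + U}{Q + 2} = -3 + \frac{\left(Q + U\right) + U}{2 + Q} = -3 + \frac{Q + 2 U}{2 + Q}$)
$\frac{\left(242 + 225\right) - 31}{472 + S{\left(21,23 \right)}} = \frac{\left(242 + 225\right) - 31}{472 + \frac{2 \left(-3 + 21 - 23\right)}{2 + 23}} = \frac{467 - 31}{472 + \frac{2 \left(-3 + 21 - 23\right)}{25}} = \frac{436}{472 + 2 \cdot \frac{1}{25} \left(-5\right)} = \frac{436}{472 - \frac{2}{5}} = \frac{436}{\frac{2358}{5}} = 436 \cdot \frac{5}{2358} = \frac{1090}{1179}$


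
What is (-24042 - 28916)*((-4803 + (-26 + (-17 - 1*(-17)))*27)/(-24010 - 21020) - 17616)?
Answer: 1400285382335/1501 ≈ 9.3290e+8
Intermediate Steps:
(-24042 - 28916)*((-4803 + (-26 + (-17 - 1*(-17)))*27)/(-24010 - 21020) - 17616) = -52958*((-4803 + (-26 + (-17 + 17))*27)/(-45030) - 17616) = -52958*((-4803 + (-26 + 0)*27)*(-1/45030) - 17616) = -52958*((-4803 - 26*27)*(-1/45030) - 17616) = -52958*((-4803 - 702)*(-1/45030) - 17616) = -52958*(-5505*(-1/45030) - 17616) = -52958*(367/3002 - 17616) = -52958*(-52882865/3002) = 1400285382335/1501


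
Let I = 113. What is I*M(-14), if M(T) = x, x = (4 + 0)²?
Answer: 1808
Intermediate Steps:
x = 16 (x = 4² = 16)
M(T) = 16
I*M(-14) = 113*16 = 1808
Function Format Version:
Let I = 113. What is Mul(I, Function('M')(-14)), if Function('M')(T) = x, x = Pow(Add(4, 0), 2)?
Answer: 1808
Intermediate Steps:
x = 16 (x = Pow(4, 2) = 16)
Function('M')(T) = 16
Mul(I, Function('M')(-14)) = Mul(113, 16) = 1808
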